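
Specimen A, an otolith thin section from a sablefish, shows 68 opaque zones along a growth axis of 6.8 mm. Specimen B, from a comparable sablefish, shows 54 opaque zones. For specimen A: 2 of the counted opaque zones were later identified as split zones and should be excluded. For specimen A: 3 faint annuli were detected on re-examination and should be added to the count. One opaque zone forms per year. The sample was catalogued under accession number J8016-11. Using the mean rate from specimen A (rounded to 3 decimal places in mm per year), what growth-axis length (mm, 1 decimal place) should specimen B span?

Specimen A: correcting the raw count gives 68 − 2 + 3 = 69 true opaque zones.
A: Mean rate = 6.8 mm / 69 years ≈ 0.099 mm per year.
Length of B = 0.099 × 54 = 5.3 mm.

5.3 mm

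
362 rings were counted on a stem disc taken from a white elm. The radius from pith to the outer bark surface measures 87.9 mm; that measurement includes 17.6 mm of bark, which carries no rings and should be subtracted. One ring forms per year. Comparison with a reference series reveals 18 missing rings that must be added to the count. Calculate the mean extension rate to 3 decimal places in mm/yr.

Correcting the raw count gives 362 + 18 = 380 true rings.
Net length = 87.9 − 17.6 = 70.3 mm.
70.3 mm over 380 years gives 70.3 / 380 ≈ 0.185 mm/yr.

0.185 mm/yr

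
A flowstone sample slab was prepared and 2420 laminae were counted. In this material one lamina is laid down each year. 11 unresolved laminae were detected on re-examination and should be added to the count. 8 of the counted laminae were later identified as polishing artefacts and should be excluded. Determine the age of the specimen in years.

2423 years

True lamina count = 2420 − 8 + 11 = 2423.
With a one-to-one lamina periodicity this is 2423 years.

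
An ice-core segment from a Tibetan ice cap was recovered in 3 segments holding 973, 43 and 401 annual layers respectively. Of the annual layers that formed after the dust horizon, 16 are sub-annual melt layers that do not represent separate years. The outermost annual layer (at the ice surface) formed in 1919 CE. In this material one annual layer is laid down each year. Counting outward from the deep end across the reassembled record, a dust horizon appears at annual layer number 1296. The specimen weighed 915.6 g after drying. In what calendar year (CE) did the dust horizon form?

1814 CE

Total annual layers = 973 + 43 + 401 = 1417.
The dust horizon sits at annual layer 1296 from the deep end, so 1417 − 1296 = 121 annual layers formed after it.
121 − 16 false = 105 true annual layers after the dust horizon.
1919 − 105 = 1814 CE.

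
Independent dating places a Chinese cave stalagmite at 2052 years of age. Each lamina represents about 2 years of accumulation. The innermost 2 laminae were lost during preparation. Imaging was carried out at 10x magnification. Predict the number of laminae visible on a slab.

1024 laminae

At 2 years per lamina, 2052 / 2 = 1026 laminae are expected.
1026 − 2 missed = 1024 laminae expected in the prepared section.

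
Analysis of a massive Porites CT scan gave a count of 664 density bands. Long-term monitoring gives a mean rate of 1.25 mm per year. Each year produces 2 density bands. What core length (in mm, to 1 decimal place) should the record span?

With 2 density bands per year, 664 / 2 = 332 years.
Predicted length = 1.25 mm/year × 332 years = 415.0 mm.

415.0 mm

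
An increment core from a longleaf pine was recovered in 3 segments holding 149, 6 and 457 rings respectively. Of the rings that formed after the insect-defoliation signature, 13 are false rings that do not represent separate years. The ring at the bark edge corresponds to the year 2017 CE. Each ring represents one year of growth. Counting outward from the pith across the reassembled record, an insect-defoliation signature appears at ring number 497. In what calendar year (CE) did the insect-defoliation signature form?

Total rings = 149 + 6 + 457 = 612.
612 − 497 = 115 rings lie beyond the insect-defoliation signature toward the bark edge.
Removing the 13 false rings leaves 115 − 13 = 102 true rings beyond the insect-defoliation signature.
2017 − 102 = 1915 CE.

1915 CE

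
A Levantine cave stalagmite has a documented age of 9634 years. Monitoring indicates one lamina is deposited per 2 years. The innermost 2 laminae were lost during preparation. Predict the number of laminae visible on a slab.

One lamina every 2 years means 9634 / 2 = 4817 laminae.
4817 − 2 missed = 4815 laminae expected in the prepared section.

4815 laminae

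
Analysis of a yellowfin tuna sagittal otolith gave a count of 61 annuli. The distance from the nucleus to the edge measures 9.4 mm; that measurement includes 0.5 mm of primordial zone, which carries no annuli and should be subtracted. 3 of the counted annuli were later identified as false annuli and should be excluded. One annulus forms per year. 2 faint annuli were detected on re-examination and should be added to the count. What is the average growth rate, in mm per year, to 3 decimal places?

0.148 mm per year

Adjusted count: 61 − 3 + 2 = 60 annuli.
Removing the 0.5 mm offcut leaves 9.4 − 0.5 = 8.9 mm.
Mean rate = 8.9 mm / 60 years ≈ 0.148 mm per year.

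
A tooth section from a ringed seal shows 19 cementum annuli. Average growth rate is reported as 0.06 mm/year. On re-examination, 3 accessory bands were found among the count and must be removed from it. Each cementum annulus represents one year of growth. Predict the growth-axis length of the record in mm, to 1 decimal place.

1.0 mm

Adjusted count: 19 − 3 = 16 cementum annuli.
16 years at 0.06 mm/year gives 0.06 × 16 = 1.0 mm.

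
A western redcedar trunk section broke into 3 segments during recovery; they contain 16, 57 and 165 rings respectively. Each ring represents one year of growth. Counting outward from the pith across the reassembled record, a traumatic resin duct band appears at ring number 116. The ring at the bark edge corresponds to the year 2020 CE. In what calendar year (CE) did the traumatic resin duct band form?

1898 CE

Total rings = 16 + 57 + 165 = 238.
238 − 116 = 122 rings lie beyond the traumatic resin duct band toward the bark edge.
Counting back 122 years from 2020 CE places the traumatic resin duct band in 2020 − 122 = 1898 CE.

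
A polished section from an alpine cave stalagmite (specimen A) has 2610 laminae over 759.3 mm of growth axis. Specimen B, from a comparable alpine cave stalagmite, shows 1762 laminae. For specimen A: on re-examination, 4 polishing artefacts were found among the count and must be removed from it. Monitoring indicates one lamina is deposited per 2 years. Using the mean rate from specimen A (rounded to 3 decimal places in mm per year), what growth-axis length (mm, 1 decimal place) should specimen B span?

514.5 mm

Specimen A: after corrections the count is 2610 − 4 = 2606 laminae.
Specimen A: multiplying by 2 years per lamina: 2606 × 2 = 5212 years.
A: 759.3 mm over 5212 years gives 759.3 / 5212 ≈ 0.146 mm/yr.
Specimen B: at 2 years per lamina, 1762 × 2 = 3524 years. For B, 0.146 mm/year × 3524 years = 514.5 mm.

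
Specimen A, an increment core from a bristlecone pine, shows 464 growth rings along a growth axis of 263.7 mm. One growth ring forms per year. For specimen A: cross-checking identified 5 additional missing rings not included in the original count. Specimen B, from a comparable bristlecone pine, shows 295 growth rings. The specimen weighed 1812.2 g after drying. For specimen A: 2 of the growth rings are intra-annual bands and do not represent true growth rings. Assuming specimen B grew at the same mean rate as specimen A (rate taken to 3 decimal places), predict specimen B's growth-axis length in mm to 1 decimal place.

166.7 mm

Specimen A: correcting the raw count gives 464 − 2 + 5 = 467 true growth rings.
A: 263.7 mm over 467 years gives 263.7 / 467 ≈ 0.565 mm/year.
For B, 0.565 mm/year × 295 years = 166.7 mm.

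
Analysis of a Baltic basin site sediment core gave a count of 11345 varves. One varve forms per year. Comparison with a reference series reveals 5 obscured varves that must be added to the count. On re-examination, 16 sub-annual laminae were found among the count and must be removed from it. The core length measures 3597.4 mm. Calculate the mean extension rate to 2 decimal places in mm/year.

True varve count = 11345 − 16 + 5 = 11334.
3597.4 mm over 11334 years gives 3597.4 / 11334 ≈ 0.32 mm/year.

0.32 mm/year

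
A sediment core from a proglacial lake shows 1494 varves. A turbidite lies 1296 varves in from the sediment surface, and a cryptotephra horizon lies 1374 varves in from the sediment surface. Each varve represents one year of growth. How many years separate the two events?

The two markers are separated by 1374 − 1296 = 78 varves.
At one varve per year, 78 years elapsed between them.

78 years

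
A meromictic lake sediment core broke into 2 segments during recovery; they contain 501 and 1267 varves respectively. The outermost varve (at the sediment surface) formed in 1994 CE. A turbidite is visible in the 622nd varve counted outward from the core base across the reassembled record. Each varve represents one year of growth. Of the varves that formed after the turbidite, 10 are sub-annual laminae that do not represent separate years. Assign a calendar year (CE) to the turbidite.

Total varves = 501 + 1267 = 1768.
The turbidite sits at varve 622 from the core base, so 1768 − 622 = 1146 varves formed after it.
Removing the 10 false varves leaves 1146 − 10 = 1136 true varves beyond the turbidite.
1994 − 1136 = 858 CE.

858 CE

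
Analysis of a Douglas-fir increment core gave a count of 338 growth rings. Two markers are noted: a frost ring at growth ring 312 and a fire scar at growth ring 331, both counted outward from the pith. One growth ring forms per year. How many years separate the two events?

331 − 312 = 19 growth rings lie between the two events.
One growth ring per year makes the interval 19 years.

19 yr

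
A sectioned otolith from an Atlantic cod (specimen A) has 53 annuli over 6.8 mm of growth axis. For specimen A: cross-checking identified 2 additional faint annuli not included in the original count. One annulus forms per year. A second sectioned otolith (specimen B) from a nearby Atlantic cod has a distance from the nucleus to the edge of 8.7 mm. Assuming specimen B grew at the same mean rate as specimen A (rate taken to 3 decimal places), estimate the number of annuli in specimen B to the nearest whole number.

70 annuli

Specimen A: after corrections the count is 53 + 2 = 55 annuli.
A: Mean rate = 6.8 mm / 55 years ≈ 0.124 mm per year.
B spans 8.7 / 0.124 = 70.16 years ≈ 70 annuli.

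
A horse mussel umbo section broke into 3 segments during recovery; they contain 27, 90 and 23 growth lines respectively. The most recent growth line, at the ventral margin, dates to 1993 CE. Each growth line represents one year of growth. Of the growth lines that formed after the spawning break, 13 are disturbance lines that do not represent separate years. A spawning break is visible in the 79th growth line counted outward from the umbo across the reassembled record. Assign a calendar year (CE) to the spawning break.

Total growth lines = 27 + 90 + 23 = 140.
Between growth line 79 and the ventral margin there are 140 − 79 = 61 growth lines.
61 − 13 false = 48 true growth lines after the spawning break.
Counting back 48 years from 1993 CE places the spawning break in 1993 − 48 = 1945 CE.

1945 CE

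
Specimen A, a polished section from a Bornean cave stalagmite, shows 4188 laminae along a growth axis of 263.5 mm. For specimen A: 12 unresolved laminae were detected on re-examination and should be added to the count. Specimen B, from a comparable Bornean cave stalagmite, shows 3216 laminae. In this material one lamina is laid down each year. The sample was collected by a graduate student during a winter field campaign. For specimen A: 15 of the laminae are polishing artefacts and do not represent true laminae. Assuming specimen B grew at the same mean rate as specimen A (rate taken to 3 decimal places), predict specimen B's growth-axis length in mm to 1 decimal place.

Specimen A: true lamina count = 4188 − 15 + 12 = 4185.
A: Extension rate ≈ 263.5 / 4185 = 0.063 mm per year.
For B, 0.063 mm/year × 3216 years = 202.6 mm.

202.6 mm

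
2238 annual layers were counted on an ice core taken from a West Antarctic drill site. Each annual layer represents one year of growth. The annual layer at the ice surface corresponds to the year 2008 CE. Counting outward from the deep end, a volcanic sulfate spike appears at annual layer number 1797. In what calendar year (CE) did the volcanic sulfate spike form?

Between annual layer 1797 and the ice surface there are 2238 − 1797 = 441 annual layers.
Counting back 441 years from 2008 CE places the volcanic sulfate spike in 2008 − 441 = 1567 CE.

1567 CE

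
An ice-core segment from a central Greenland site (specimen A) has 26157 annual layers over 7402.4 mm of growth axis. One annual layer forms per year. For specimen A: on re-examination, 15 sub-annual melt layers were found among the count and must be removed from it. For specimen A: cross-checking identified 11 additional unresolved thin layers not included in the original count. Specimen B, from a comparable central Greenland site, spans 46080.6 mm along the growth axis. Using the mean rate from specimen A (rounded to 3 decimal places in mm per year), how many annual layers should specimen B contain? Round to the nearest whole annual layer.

162829 annual layers

Specimen A: adjusted count: 26157 − 15 + 11 = 26153 annual layers.
A: Extension rate ≈ 7402.4 / 26153 = 0.283 mm per year.
Specimen B: 46080.6 mm / 0.283 mm per year = 162828.98 years ≈ 162829 annual layers.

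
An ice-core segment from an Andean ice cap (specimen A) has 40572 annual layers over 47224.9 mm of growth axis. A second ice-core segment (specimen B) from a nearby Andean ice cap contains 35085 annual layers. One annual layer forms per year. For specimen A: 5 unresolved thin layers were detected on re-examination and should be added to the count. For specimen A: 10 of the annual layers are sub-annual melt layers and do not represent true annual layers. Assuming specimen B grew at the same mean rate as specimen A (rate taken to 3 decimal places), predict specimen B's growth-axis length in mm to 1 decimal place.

40838.9 mm

Specimen A: after corrections the count is 40572 − 10 + 5 = 40567 annual layers.
A: Mean rate = 47224.9 mm / 40567 years ≈ 1.164 mm per year.
For B, 1.164 mm/year × 35085 years = 40838.9 mm.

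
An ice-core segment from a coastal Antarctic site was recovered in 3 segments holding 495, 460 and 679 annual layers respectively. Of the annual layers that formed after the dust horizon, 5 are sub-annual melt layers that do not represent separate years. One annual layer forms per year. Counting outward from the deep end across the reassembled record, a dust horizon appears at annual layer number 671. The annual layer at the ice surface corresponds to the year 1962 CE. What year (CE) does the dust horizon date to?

Total annual layers = 495 + 460 + 679 = 1634.
The dust horizon sits at annual layer 671 from the deep end, so 1634 − 671 = 963 annual layers formed after it.
Excluding 5 false annual layers: 963 − 5 = 958.
The annual layer at the ice surface is 1962 CE, so the dust horizon dates to 1962 − 958 = 1004 CE.

1004 CE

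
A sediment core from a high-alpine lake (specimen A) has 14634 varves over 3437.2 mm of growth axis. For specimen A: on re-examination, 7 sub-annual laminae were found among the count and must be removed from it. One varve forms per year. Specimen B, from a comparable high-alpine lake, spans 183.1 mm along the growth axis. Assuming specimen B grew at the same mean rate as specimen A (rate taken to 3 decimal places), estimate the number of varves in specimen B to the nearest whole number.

Specimen A: adjusted count: 14634 − 7 = 14627 varves.
A: 3437.2 mm over 14627 years gives 3437.2 / 14627 ≈ 0.235 mm/year.
For B, 183.1 / 0.235 = 779.15 years ≈ 779 varves.

779 varves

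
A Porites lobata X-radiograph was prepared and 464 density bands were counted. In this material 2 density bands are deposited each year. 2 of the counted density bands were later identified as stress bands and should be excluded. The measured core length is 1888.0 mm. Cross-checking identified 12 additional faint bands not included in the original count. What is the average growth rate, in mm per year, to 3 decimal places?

Correcting the raw count gives 464 − 2 + 12 = 474 true density bands.
Dividing by 2 density bands per year: 474 / 2 = 237 years.
1888.0 mm over 237 years gives 1888.0 / 237 ≈ 7.966 mm per year.

7.966 mm per year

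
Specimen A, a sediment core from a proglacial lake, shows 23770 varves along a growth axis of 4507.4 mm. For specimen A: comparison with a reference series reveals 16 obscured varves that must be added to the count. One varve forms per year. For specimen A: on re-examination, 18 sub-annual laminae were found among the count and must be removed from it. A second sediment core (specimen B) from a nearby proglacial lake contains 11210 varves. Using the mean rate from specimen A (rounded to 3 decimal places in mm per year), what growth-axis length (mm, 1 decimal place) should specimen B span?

2129.9 mm

Specimen A: correcting the raw count gives 23770 − 18 + 16 = 23768 true varves.
A: Extension rate ≈ 4507.4 / 23768 = 0.190 mm/yr.
For B, 0.190 mm/year × 11210 years = 2129.9 mm.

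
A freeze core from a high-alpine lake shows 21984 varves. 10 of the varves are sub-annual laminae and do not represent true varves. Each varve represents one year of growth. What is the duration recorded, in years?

Adjusted count: 21984 − 10 = 21974 varves.
One varve per year makes the duration 21974 years.

21974 years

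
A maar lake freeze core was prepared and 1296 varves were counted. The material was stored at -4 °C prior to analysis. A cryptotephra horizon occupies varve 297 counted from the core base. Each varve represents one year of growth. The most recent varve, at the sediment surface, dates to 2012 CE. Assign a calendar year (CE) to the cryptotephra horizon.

1013 CE

Between varve 297 and the sediment surface there are 1296 − 297 = 999 varves.
The varve at the sediment surface is 2012 CE, so the cryptotephra horizon dates to 2012 − 999 = 1013 CE.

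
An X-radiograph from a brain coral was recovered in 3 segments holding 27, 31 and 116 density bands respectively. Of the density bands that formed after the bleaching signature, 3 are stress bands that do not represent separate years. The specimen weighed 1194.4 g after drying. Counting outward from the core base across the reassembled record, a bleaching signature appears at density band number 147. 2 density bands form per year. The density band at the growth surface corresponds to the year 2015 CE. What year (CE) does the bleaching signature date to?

2003 CE

Total density bands = 27 + 31 + 116 = 174.
Between density band 147 and the growth surface there are 174 − 147 = 27 density bands.
Excluding 3 false density bands: 27 − 3 = 24.
Dividing by 2 density bands per year: 24 / 2 = 12 years.
Counting back 12 years from 2015 CE places the bleaching signature in 2015 − 12 = 2003 CE.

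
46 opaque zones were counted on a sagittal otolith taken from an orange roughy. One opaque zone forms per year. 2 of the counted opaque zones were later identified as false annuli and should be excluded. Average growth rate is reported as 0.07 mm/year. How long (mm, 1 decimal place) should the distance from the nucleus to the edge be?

Adjusted count: 46 − 2 = 44 opaque zones.
Predicted length = 0.07 mm/year × 44 years = 3.1 mm.

3.1 mm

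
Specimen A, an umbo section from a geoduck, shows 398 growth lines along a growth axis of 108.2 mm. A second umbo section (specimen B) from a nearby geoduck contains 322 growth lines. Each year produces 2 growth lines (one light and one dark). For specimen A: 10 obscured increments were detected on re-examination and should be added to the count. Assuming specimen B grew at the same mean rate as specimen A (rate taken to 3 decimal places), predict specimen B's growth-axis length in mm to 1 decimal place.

Specimen A: after corrections the count is 398 + 10 = 408 growth lines.
Specimen A: 408 growth lines at 2 per year is 408 / 2 = 204 years.
A: Mean rate = 108.2 mm / 204 years ≈ 0.530 mm per year.
Specimen B: 322 growth lines at 2 per year is 322 / 2 = 161 years. Length of B = 0.530 × 161 = 85.3 mm.

85.3 mm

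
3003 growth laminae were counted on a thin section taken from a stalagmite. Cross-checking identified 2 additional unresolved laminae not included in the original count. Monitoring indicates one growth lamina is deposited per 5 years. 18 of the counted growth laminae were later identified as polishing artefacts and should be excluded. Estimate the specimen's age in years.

14935 years

True growth lamina count = 3003 − 18 + 2 = 2987.
2987 growth laminae at 5 years each span 2987 × 5 = 14935 years.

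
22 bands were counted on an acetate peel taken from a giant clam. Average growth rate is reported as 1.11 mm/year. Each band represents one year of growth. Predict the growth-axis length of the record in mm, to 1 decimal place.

22 years of growth are recorded.
Predicted length = 1.11 mm/year × 22 years = 24.4 mm.

24.4 mm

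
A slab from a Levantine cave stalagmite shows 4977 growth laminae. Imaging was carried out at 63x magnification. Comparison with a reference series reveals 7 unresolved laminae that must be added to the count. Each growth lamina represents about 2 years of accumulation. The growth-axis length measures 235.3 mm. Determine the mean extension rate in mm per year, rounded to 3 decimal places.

Adjusted count: 4977 + 7 = 4984 growth laminae.
Multiplying by 2 years per growth lamina: 4984 × 2 = 9968 years.
Mean rate = 235.3 mm / 9968 years ≈ 0.024 mm per year.

0.024 mm per year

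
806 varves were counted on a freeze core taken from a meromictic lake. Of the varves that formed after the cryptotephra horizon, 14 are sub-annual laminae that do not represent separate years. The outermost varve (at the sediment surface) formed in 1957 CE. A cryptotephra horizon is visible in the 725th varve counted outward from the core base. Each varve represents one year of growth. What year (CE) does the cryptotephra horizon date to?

806 − 725 = 81 varves lie beyond the cryptotephra horizon toward the sediment surface.
Excluding 14 false varves: 81 − 14 = 67.
1957 − 67 = 1890 CE.

1890 CE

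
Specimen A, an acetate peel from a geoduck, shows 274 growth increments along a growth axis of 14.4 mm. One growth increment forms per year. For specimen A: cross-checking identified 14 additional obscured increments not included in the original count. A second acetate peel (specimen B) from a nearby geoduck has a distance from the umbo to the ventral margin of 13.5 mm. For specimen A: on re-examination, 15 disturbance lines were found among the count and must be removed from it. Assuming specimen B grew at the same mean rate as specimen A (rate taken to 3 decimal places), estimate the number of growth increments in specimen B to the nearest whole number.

Specimen A: adjusted count: 274 − 15 + 14 = 273 growth increments.
A: 14.4 mm over 273 years gives 14.4 / 273 ≈ 0.053 mm/year.
B spans 13.5 / 0.053 = 254.72 years ≈ 255 growth increments.

255 growth increments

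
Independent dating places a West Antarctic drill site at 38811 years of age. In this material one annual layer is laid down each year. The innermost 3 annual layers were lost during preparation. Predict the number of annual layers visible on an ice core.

38808 annual layers

One annual layer per year gives 38811 annual layers over 38811 years.
Less the 3 uncaptured annual layers: 38811 − 3 = 38808.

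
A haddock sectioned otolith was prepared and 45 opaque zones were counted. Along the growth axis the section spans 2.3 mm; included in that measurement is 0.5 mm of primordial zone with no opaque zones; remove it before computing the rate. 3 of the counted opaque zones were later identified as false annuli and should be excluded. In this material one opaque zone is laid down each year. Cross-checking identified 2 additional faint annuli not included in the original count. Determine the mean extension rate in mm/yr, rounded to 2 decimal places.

0.04 mm/yr

Adjusted count: 45 − 3 + 2 = 44 opaque zones.
Removing the 0.5 mm offcut leaves 2.3 − 0.5 = 1.8 mm.
1.8 mm over 44 years gives 1.8 / 44 ≈ 0.04 mm/yr.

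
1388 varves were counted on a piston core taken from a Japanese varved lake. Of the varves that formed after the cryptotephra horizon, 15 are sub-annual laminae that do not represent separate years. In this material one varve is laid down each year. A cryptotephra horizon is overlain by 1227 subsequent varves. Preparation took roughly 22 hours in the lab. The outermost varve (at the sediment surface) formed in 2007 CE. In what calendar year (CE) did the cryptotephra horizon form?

795 CE

1227 varves formed after the cryptotephra horizon.
Excluding 15 false varves: 1227 − 15 = 1212.
The varve at the sediment surface is 2007 CE, so the cryptotephra horizon dates to 2007 − 1212 = 795 CE.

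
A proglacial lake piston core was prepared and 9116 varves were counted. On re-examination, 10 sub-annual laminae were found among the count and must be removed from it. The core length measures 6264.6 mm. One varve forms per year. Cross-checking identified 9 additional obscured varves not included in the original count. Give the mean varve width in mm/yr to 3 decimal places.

0.687 mm/yr

Correcting the raw count gives 9116 − 10 + 9 = 9115 true varves.
Extension rate ≈ 6264.6 / 9115 = 0.687 mm/yr.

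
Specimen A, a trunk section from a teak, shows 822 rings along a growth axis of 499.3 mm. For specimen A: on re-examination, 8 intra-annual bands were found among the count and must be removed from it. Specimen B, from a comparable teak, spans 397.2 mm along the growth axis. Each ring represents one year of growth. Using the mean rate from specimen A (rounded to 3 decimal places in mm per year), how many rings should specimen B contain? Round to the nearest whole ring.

Specimen A: correcting the raw count gives 822 − 8 = 814 true rings.
A: 499.3 mm over 814 years gives 499.3 / 814 ≈ 0.613 mm/year.
Specimen B: 397.2 mm / 0.613 mm per year = 647.96 years ≈ 648 rings.

648 rings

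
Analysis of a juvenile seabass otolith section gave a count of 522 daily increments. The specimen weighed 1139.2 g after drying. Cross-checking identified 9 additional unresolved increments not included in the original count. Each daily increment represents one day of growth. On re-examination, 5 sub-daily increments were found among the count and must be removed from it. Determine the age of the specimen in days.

526 days

True daily increment count = 522 − 5 + 9 = 526.
With a one-to-one daily increment periodicity this is 526 days.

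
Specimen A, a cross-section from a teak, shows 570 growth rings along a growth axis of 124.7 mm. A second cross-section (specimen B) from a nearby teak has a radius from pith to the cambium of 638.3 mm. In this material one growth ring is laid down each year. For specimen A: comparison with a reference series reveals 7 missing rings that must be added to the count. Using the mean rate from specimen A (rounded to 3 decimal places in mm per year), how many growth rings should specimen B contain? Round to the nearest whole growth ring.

2955 growth rings

Specimen A: correcting the raw count gives 570 + 7 = 577 true growth rings.
A: Extension rate ≈ 124.7 / 577 = 0.216 mm/yr.
For B, 638.3 / 0.216 = 2955.09 years ≈ 2955 growth rings.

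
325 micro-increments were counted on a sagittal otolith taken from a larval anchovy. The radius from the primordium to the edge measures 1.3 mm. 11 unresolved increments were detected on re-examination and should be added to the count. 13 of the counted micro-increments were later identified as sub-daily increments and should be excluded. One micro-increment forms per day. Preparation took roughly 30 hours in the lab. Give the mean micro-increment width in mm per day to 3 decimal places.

True micro-increment count = 325 − 13 + 11 = 323.
Mean rate = 1.3 mm / 323 days ≈ 0.004 mm per day.

0.004 mm per day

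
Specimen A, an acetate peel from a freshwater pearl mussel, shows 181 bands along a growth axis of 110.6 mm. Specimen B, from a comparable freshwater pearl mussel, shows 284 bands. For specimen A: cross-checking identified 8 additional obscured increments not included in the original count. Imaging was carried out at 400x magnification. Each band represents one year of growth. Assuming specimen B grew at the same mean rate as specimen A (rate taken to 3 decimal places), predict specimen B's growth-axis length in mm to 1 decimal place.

Specimen A: after corrections the count is 181 + 8 = 189 bands.
A: Mean rate = 110.6 mm / 189 years ≈ 0.585 mm/yr.
Length of B = 0.585 × 284 = 166.1 mm.

166.1 mm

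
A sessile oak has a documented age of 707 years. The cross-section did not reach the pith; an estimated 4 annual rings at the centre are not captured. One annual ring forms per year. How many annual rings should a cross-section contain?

703 annual rings

Expected annual rings over 707 years: 707.
707 − 4 missed = 703 annual rings expected in the prepared section.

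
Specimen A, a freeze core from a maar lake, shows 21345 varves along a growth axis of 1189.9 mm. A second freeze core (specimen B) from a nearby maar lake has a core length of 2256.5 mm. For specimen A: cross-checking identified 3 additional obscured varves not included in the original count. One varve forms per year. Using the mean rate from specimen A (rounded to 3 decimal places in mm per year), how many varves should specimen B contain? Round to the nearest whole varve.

40295 varves

Specimen A: correcting the raw count gives 21345 + 3 = 21348 true varves.
A: 1189.9 mm over 21348 years gives 1189.9 / 21348 ≈ 0.056 mm per year.
B spans 2256.5 / 0.056 = 40294.64 years ≈ 40295 varves.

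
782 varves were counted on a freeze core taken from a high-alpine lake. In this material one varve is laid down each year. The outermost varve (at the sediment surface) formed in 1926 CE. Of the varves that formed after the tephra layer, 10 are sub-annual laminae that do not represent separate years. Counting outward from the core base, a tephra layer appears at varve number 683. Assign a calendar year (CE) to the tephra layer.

Between varve 683 and the sediment surface there are 782 − 683 = 99 varves.
99 − 10 false = 89 true varves after the tephra layer.
The varve at the sediment surface is 1926 CE, so the tephra layer dates to 1926 − 89 = 1837 CE.

1837 CE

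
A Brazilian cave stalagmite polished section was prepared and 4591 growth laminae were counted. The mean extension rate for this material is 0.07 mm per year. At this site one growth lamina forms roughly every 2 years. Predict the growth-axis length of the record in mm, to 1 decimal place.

642.7 mm

At 2 years per growth lamina, 4591 × 2 = 9182 years.
9182 years at 0.07 mm/year gives 0.07 × 9182 = 642.7 mm.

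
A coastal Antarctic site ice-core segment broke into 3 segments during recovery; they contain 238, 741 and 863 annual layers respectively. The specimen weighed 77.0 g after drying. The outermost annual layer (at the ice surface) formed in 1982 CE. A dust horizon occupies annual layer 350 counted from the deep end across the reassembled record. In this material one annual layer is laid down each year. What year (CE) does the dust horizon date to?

Total annual layers = 238 + 741 + 863 = 1842.
1842 − 350 = 1492 annual layers lie beyond the dust horizon toward the ice surface.
1982 − 1492 = 490 CE.

490 CE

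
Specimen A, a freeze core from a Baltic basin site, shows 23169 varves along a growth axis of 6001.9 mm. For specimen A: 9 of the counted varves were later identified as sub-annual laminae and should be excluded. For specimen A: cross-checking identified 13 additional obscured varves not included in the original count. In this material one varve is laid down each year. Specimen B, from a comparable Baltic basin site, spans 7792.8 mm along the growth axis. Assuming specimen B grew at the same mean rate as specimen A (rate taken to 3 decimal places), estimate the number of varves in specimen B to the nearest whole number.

30088 varves

Specimen A: adjusted count: 23169 − 9 + 13 = 23173 varves.
A: 6001.9 mm over 23173 years gives 6001.9 / 23173 ≈ 0.259 mm per year.
Specimen B: 7792.8 mm / 0.259 mm per year = 30088.03 years ≈ 30088 varves.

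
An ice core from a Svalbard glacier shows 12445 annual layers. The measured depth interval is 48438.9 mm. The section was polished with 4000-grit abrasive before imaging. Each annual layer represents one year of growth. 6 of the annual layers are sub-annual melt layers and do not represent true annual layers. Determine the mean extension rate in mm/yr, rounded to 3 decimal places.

True annual layer count = 12445 − 6 = 12439.
Extension rate ≈ 48438.9 / 12439 = 3.894 mm/yr.

3.894 mm/yr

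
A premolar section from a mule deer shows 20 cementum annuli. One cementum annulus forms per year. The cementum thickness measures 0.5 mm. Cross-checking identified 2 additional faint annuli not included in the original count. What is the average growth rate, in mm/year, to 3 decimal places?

0.023 mm/year

After corrections the count is 20 + 2 = 22 cementum annuli.
0.5 mm over 22 years gives 0.5 / 22 ≈ 0.023 mm/year.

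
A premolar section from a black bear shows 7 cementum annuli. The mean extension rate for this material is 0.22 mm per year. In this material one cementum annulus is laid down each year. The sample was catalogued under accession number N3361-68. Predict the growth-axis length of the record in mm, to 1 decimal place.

7 years of growth are recorded.
Length ≈ 0.22 × 7 = 1.5 mm.

1.5 mm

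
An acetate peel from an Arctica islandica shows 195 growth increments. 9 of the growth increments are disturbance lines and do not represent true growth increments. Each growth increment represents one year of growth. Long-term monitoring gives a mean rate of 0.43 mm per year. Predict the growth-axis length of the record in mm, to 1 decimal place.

Adjusted count: 195 − 9 = 186 growth increments.
Length ≈ 0.43 × 186 = 80.0 mm.

80.0 mm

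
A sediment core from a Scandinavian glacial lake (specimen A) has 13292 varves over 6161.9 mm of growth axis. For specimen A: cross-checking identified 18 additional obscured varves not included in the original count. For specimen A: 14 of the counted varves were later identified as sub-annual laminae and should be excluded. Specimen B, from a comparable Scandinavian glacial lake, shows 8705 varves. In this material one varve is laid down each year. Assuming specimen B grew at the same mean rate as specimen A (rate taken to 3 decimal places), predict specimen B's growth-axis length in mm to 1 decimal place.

Specimen A: true varve count = 13292 − 14 + 18 = 13296.
A: Extension rate ≈ 6161.9 / 13296 = 0.463 mm/yr.
Length of B = 0.463 × 8705 = 4030.4 mm.

4030.4 mm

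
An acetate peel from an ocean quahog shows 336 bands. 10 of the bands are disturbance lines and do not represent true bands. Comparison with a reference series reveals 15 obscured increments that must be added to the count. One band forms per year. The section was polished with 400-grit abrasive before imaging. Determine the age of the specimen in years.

341 years

True band count = 336 − 10 + 15 = 341.
With a one-to-one band periodicity this is 341 years.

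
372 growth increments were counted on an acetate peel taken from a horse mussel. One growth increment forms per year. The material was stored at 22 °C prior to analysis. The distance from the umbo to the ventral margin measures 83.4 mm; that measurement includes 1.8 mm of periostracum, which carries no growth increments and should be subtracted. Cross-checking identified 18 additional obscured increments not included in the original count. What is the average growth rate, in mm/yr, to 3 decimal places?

0.209 mm/yr

True growth increment count = 372 + 18 = 390.
The growth record spans 83.4 − 1.8 = 81.6 mm.
Mean rate = 81.6 mm / 390 years ≈ 0.209 mm/yr.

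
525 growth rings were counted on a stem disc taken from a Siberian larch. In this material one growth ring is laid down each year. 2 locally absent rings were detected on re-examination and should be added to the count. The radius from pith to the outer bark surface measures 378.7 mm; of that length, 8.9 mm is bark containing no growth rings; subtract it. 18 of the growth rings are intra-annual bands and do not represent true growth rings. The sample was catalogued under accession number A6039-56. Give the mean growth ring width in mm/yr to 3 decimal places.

Adjusted count: 525 − 18 + 2 = 509 growth rings.
Removing the 8.9 mm offcut leaves 378.7 − 8.9 = 369.8 mm.
369.8 mm over 509 years gives 369.8 / 509 ≈ 0.727 mm/yr.

0.727 mm/yr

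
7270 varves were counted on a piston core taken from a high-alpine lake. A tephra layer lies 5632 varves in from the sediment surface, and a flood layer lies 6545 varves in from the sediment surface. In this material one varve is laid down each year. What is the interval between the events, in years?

The two markers are separated by 6545 − 5632 = 913 varves.
One varve per year makes the interval 913 years.

913 years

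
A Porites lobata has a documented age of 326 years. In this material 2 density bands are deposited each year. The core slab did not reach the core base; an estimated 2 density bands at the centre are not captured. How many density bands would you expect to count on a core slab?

With 2 density bands per year, 326 years would produce 326 × 2 = 652 density bands.
Subtracting the 2 density bands not captured gives 652 − 2 = 650 density bands in the record.

650 density bands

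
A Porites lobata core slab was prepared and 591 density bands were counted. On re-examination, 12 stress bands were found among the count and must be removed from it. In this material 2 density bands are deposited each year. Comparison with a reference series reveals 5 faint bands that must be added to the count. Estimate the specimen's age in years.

292 yr

Adjusted count: 591 − 12 + 5 = 584 density bands.
584 density bands at 2 per year is 584 / 2 = 292 years.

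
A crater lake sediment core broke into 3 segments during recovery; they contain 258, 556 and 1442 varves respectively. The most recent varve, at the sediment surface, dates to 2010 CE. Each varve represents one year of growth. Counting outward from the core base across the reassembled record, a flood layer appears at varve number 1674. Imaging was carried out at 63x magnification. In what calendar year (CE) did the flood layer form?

1428 CE

Total varves = 258 + 556 + 1442 = 2256.
Between varve 1674 and the sediment surface there are 2256 − 1674 = 582 varves.
2010 − 582 = 1428 CE.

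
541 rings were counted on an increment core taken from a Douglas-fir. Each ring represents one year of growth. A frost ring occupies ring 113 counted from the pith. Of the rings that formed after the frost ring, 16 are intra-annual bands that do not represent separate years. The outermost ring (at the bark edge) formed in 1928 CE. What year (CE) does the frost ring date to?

541 − 113 = 428 rings lie beyond the frost ring toward the bark edge.
428 − 16 false = 412 true rings after the frost ring.
Counting back 412 years from 1928 CE places the frost ring in 1928 − 412 = 1516 CE.

1516 CE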